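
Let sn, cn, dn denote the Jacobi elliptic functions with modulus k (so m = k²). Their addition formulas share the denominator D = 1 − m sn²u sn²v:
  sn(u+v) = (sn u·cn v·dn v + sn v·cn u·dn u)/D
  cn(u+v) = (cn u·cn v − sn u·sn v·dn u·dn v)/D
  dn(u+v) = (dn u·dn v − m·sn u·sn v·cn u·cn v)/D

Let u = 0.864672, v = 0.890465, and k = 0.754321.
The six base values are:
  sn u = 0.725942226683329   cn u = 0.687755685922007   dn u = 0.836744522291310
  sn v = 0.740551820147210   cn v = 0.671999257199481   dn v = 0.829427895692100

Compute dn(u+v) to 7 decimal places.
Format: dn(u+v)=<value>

dn(u+v)=0.6614117

m = k² = 0.569000171041
D = 1 − m·sn²u·sn²v = 0.8355524442450305
dn(u+v) = (dn u·dn v − m·sn u·sn v·cn u·cn v)/D = 0.5526441590054873/0.8355524442450305 = 0.6614116957132869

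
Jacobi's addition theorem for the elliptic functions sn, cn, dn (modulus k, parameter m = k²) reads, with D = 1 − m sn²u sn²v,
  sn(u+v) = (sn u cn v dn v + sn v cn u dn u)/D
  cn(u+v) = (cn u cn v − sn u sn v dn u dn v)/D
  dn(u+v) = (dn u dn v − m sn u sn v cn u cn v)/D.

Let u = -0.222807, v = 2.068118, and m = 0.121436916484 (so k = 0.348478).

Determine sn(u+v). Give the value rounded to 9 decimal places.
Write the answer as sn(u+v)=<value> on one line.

sn(u+v)=0.978139114

sn u = -0.2207519872128752, cn u = 0.975329975004135, dn u = 0.9970367115647078
sn v = 0.913195178744344, cn v = -0.4075224724086827, dn v = 0.9480140645892002
m = k² = 0.121436916484
D = 1 − m·sn²u·sn²v = 0.9950649995727863
sn(u+v) = (sn u·cn v·dn v + sn v·cn u·dn u)/D = 0.9733119970477454/0.9950649995727863 = 0.9781391139931762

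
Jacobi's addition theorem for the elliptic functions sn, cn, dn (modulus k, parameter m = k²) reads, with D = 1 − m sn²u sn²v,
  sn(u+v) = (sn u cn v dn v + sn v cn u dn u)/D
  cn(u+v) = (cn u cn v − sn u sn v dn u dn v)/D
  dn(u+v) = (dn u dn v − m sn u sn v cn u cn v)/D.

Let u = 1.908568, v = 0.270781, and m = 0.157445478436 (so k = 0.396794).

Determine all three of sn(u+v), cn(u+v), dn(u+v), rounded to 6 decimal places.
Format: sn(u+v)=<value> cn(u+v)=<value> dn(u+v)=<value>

sn(u+v)=0.877669 cn(u+v)=-0.479266 dn(u+v)=0.937400

sn u = 0.9693792973320462, cn u = -0.2455682754429579, dn u = 0.9230650457728307
sn v = 0.2669895925194272, cn v = 0.963699412413596, dn v = 0.9943725379800405
m = k² = 0.157445478436
D = 1 − m·sn²u·sn²v = 0.9894535490086313
sn(u+v) = (sn u·cn v·dn v + sn v·cn u·dn u)/D = 0.8684131419552214/0.9894535490086313 = 0.8776694396875077
cn(u+v) = (cn u·cn v − sn u·sn v·dn u·dn v)/D = -0.474211915207997/0.9894535490086313 = -0.4792664756047687
dn(u+v) = (dn u·dn v − m·sn u·sn v·cn u·cn v)/D = 0.9275139753432747/0.9894535490086313 = 0.9374002208315731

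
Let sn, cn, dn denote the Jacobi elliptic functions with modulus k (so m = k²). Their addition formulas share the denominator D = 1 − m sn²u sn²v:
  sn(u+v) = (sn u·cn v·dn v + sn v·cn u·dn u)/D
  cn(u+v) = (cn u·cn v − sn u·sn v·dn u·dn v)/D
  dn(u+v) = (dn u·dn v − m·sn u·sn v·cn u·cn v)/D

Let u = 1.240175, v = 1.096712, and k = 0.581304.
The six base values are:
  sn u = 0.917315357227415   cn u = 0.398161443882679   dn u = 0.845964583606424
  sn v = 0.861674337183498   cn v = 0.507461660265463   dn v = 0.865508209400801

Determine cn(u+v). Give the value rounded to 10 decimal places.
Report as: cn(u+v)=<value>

cn(u+v)=-0.4775007607

m = k² = 0.337914340416
D = 1 − m·sn²u·sn²v = 0.7888795665299771
cn(u+v) = (cn u·cn v − sn u·sn v·dn u·dn v)/D = -0.3766905931165716/0.7888795665299771 = -0.4775007606972382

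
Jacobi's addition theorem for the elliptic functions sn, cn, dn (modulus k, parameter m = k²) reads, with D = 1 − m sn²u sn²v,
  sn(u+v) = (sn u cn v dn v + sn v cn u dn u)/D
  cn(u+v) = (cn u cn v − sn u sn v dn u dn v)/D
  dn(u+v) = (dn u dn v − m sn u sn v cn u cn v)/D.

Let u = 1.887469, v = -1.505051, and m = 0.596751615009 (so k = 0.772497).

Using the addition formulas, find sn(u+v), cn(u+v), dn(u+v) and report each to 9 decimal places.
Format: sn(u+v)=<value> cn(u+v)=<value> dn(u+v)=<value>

sn u = 0.9993071308664897, cn u = 0.03721905693840699, dn u = 0.6356689705016968
sn v = -0.9595435718128484, cn v = 0.2815601779240826, dn v = 0.6712350898630286
m = k² = 0.596751615009
D = 1 − m·sn²u·sn²v = 0.4513176669133689
sn(u+v) = (sn u·cn v·dn v + sn v·cn u·dn u)/D = 0.1661602828766521/0.4513176669133689 = 0.3681670252641512
cn(u+v) = (cn u·cn v − sn u·sn v·dn u·dn v)/D = 0.4196169644598244/0.4513176669133689 = 0.92975966868226
dn(u+v) = (dn u·dn v − m·sn u·sn v·cn u·cn v)/D = 0.4326797639643956/0.4513176669133689 = 0.9587033605920176

sn(u+v)=0.368167025 cn(u+v)=0.929759669 dn(u+v)=0.958703361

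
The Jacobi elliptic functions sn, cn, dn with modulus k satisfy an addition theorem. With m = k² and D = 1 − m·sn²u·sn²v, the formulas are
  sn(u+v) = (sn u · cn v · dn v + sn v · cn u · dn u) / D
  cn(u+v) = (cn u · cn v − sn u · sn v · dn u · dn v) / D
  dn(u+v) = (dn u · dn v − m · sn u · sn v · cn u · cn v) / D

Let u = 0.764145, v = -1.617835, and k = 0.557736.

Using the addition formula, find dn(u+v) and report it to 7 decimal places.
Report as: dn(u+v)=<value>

dn(u+v)=0.9120638

sn u = 0.6769938433520612, cn u = 0.735988679303836, dn u = 0.9259754020049456
sn v = -0.9963731371516058, cn v = 0.0850915481271042, dn v = 0.8313740884141874
m = k² = 0.311069445696
D = 1 − m·sn²u·sn²v = 0.8584627301829998
dn(u+v) = (dn u·dn v − m·sn u·sn v·cn u·cn v)/D = 0.7829727508510721/0.8584627301829998 = 0.9120637662210038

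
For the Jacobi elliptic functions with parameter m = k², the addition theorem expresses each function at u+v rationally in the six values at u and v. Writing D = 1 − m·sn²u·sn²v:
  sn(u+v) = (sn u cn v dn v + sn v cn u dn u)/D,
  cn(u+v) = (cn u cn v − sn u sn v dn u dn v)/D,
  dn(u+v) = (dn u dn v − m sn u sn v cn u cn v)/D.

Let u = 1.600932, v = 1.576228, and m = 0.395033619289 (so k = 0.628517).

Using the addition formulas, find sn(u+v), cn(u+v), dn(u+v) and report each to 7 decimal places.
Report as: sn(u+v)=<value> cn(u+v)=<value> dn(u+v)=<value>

sn(u+v)=0.3595244 cn(u+v)=-0.9331357 dn(u+v)=0.9741349

sn u = 0.9909084274634951, cn u = 0.1345380555152454, dn u = 0.7823788610049291
sn v = 0.9881205890022632, cn v = 0.1536805179254043, dn v = 0.783770480975977
m = k² = 0.395033619289
D = 1 − m·sn²u·sn²v = 0.621277594600083
sn(u+v) = (sn u·cn v·dn v + sn v·cn u·dn u)/D = 0.2233644782688423/0.621277594600083 = 0.3595244383673972
cn(u+v) = (cn u·cn v − sn u·sn v·dn u·dn v)/D = -0.5797362843567349/0.621277594600083 = -0.9331356697804492
dn(u+v) = (dn u·dn v − m·sn u·sn v·cn u·cn v)/D = 0.6052081911365311/0.621277594600083 = 0.9741349058726383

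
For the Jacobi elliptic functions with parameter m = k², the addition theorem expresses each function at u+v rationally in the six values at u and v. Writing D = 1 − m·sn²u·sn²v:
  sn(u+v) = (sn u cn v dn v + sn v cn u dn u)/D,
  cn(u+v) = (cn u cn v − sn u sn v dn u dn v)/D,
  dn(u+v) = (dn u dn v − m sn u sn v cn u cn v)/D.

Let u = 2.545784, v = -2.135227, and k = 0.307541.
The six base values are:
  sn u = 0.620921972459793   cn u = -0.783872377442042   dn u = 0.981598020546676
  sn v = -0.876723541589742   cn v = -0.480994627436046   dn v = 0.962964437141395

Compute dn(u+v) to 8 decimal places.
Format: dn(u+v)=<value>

dn(u+v)=0.99247487

m = k² = 0.094581466681
D = 1 − m·sn²u·sn²v = 0.9719711397768764
dn(u+v) = (dn u·dn v − m·sn u·sn v·cn u·cn v)/D = 0.9646569260286012/0.9719711397768764 = 0.9924748653031466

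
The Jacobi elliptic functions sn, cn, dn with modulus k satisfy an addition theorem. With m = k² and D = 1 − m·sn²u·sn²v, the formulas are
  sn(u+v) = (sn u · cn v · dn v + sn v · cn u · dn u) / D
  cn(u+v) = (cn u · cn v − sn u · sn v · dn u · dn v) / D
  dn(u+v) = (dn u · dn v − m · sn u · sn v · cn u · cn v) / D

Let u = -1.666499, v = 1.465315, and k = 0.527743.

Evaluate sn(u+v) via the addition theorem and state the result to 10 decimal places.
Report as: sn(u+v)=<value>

sn(u+v)=-0.1994624017

sn u = -0.9995572417972047, cn u = 0.02975433364678762, dn u = 0.8495492327669137
sn v = 0.9798355720483229, cn v = 0.1998055348300835, dn v = 0.8559241666407123
m = k² = 0.278512674049
D = 1 − m·sn²u·sn²v = 0.7328429082363105
sn(u+v) = (sn u·cn v·dn v + sn v·cn u·dn u)/D = -0.1461746065739241/0.7328429082363105 = -0.1994624017386125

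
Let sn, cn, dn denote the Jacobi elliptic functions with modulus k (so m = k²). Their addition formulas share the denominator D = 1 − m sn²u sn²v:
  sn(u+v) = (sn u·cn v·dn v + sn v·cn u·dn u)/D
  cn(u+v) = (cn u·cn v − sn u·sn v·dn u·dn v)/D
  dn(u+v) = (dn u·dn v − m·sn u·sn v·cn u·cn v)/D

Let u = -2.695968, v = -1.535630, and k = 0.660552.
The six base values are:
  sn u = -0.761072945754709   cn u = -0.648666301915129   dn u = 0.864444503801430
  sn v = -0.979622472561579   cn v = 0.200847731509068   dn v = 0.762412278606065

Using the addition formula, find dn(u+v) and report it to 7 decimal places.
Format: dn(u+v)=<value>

m = k² = 0.436328944704
D = 1 − m·sn²u·sn²v = 0.7574596105810771
dn(u+v) = (dn u·dn v − m·sn u·sn v·cn u·cn v)/D = 0.7014456765119085/0.7574596105810771 = 0.9260502694972765

dn(u+v)=0.9260503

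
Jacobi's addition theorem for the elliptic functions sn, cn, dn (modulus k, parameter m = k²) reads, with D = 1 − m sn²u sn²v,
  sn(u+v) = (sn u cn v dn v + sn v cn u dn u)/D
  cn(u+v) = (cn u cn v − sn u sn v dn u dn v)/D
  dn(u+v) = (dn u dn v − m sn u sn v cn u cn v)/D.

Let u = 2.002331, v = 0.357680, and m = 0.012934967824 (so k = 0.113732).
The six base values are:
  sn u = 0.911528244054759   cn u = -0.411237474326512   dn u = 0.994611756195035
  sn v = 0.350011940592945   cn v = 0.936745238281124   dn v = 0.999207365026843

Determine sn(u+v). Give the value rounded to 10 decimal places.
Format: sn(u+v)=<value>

m = k² = 0.012934967824
D = 1 − m·sn²u·sn²v = 0.9986833469980507
sn(u+v) = (sn u·cn v·dn v + sn v·cn u·dn u)/D = 0.7100304819025447/0.9986833469980507 = 0.7109665781819936

sn(u+v)=0.7109665782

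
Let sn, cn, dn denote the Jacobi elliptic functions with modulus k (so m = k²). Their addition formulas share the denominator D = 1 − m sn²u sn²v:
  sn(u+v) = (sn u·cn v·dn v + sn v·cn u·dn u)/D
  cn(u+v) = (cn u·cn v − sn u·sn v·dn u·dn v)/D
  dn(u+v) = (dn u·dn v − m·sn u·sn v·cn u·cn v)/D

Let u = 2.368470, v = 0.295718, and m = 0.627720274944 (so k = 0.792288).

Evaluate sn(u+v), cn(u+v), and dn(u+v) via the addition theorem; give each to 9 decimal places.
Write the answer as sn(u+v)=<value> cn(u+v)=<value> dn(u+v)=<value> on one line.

sn(u+v)=0.906042193 cn(u+v)=-0.423187364 dn(u+v)=0.696201557

sn u = 0.971268021497794, cn u = -0.2379882989051368, dn u = 0.6386178952777458
sn v = 0.2888890242573683, cn v = 0.9573625915313516, dn v = 0.9734538672489446
m = k² = 0.627720274944
D = 1 − m·sn²u·sn²v = 0.9505795813058928
sn(u+v) = (sn u·cn v·dn v + sn v·cn u·dn u)/D = 0.8612652080531425/0.9505795813058928 = 0.9060421925641917
cn(u+v) = (cn u·cn v − sn u·sn v·dn u·dn v)/D = -0.4022732675593342/0.9505795813058928 = -0.423187364288529
dn(u+v) = (dn u·dn v − m·sn u·sn v·cn u·cn v)/D = 0.6617949847333224/0.9505795813058928 = 0.6962015571848891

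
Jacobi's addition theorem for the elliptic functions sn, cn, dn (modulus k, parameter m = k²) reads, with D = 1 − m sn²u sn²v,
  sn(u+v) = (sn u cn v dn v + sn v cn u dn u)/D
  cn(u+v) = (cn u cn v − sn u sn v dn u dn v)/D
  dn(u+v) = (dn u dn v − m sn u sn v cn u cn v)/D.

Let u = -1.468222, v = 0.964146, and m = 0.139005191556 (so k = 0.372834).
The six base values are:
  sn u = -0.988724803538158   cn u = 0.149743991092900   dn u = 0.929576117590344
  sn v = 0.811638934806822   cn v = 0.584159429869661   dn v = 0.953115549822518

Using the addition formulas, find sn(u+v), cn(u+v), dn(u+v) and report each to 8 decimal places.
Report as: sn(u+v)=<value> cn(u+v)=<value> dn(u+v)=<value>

sn(u+v)=-0.48053074 cn(u+v)=0.87697789 dn(u+v)=0.98382028

m = k² = 0.139005191556
D = 1 − m·sn²u·sn²v = 0.9104825662823377
sn(u+v) = (sn u·cn v·dn v + sn v·cn u·dn u)/D = -0.4375148570152036/0.9104825662823377 = -0.4805307352579574
cn(u+v) = (cn u·cn v − sn u·sn v·dn u·dn v)/D = 0.7984730761866911/0.9104825662823377 = 0.8769778859654597
dn(u+v) = (dn u·dn v − m·sn u·sn v·cn u·cn v)/D = 0.8957512120980687/0.9104825662823377 = 0.9838202786853792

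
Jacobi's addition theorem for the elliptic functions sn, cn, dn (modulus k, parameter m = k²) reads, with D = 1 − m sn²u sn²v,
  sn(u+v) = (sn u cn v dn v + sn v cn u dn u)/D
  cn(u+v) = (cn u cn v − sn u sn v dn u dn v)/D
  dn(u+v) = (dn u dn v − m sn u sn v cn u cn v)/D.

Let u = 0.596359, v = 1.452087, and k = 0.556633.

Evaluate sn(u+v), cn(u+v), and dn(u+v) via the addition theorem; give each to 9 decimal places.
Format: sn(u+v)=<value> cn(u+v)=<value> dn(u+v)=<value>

sn u = 0.5531993321101658, cn u = 0.8330489175029678, dn u = 0.9514093380874341
sn v = 0.9752099887750648, cn v = 0.2212814447560799, dn v = 0.8398399737319048
m = k² = 0.309840296689
D = 1 − m·sn²u·sn²v = 0.909822648493566
sn(u+v) = (sn u·cn v·dn v + sn v·cn u·dn u)/D = 0.8757298057292366/0.909822648493566 = 0.9625280346441382
cn(u+v) = (cn u·cn v − sn u·sn v·dn u·dn v)/D = -0.2467277022737423/0.909822648493566 = -0.2711821943345336
dn(u+v) = (dn u·dn v − m·sn u·sn v·cn u·cn v)/D = 0.7682186497943676/0.909822648493566 = 0.8443608774373132

sn(u+v)=0.962528035 cn(u+v)=-0.271182194 dn(u+v)=0.844360877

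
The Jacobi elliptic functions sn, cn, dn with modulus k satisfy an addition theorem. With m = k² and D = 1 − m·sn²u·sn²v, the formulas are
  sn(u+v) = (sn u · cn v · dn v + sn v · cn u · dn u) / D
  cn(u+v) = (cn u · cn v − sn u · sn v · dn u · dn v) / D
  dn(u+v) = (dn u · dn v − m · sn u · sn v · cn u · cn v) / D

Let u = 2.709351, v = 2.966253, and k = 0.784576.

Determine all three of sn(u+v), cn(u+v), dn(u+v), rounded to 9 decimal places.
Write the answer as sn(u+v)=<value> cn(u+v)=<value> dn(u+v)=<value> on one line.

sn(u+v)=-0.990216807 cn(u+v)=-0.139537360 dn(u+v)=0.629623585

sn u = 0.8843210907116972, cn u = -0.4668792226288017, dn u = 0.720151252241613
sn v = 0.7777168629848377, cn v = -0.6286147317944619, dn v = 0.7922643662436611
m = k² = 0.615559499776
D = 1 − m·sn²u·sn²v = 0.7088391119715483
sn(u+v) = (sn u·cn v·dn v + sn v·cn u·dn u)/D = -0.7019044022008305/0.7088391119715483 = -0.9902168070954356
cn(u+v) = (cn u·cn v − sn u·sn v·dn u·dn v)/D = -0.09890953862852628/0.7088391119715483 = -0.1395373603939851
dn(u+v) = (dn u·dn v − m·sn u·sn v·cn u·cn v)/D = 0.4463018230735622/0.7088391119715483 = 0.6296235852903614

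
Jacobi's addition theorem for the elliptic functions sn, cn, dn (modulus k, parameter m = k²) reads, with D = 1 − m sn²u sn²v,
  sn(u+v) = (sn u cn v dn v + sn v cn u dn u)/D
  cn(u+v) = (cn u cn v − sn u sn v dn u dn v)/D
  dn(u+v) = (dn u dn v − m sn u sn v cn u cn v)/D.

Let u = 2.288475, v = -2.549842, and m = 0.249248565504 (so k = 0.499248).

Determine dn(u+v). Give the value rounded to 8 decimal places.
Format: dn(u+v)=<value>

sn u = 0.8627606199976077, cn u = -0.505612611177118, dn u = 0.9024801176959207
sn v = -0.7179520797946573, cn v = -0.6960925305722839, dn v = 0.9335542478022899
m = k² = 0.249248565504
D = 1 − m·sn²u·sn²v = 0.9043677858327474
dn(u+v) = (dn u·dn v − m·sn u·sn v·cn u·cn v)/D = 0.8968521050390498/0.9043677858327474 = 0.991689574848382

dn(u+v)=0.99168957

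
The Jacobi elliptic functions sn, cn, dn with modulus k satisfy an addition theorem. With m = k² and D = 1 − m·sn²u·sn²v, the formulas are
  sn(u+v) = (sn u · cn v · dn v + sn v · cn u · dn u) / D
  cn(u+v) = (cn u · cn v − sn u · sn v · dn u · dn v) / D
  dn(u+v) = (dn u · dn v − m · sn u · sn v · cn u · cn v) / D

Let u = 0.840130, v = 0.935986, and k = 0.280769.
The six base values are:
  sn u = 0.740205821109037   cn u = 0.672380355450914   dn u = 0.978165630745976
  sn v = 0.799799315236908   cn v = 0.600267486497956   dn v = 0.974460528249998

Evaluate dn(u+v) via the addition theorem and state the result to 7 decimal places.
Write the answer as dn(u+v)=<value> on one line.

m = k² = 0.078831231361
D = 1 − m·sn²u·sn²v = 0.9723709877726634
dn(u+v) = (dn u·dn v − m·sn u·sn v·cn u·cn v)/D = 0.9343476675900439/0.9723709877726634 = 0.9608962827349296

dn(u+v)=0.9608963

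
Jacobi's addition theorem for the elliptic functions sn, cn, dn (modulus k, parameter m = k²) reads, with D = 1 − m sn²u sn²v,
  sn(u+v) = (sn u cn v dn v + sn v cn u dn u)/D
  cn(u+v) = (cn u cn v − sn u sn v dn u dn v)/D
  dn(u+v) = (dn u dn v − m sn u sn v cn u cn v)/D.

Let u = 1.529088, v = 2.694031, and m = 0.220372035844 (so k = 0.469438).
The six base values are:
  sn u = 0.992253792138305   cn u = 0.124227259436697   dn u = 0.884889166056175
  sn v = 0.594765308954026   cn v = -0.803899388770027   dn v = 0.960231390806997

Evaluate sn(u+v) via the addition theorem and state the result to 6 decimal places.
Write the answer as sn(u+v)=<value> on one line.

sn(u+v)=-0.758810

m = k² = 0.220372035844
D = 1 − m·sn²u·sn²v = 0.9232473680015889
sn(u+v) = (sn u·cn v·dn v + sn v·cn u·dn u)/D = -0.7005689244861015/0.9232473680015889 = -0.7588095550193822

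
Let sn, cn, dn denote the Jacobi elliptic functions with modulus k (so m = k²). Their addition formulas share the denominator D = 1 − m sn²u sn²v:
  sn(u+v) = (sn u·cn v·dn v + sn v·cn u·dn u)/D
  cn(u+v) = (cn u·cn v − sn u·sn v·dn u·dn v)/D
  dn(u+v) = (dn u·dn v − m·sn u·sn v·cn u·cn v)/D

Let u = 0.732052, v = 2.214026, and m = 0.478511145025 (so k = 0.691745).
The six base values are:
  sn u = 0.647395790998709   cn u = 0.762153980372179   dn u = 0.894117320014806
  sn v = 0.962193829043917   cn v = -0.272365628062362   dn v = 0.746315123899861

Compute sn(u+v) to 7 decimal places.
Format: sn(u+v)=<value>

sn(u+v)=0.6435960

m = k² = 0.478511145025
D = 1 − m·sn²u·sn²v = 0.8143235025975806
sn(u+v) = (sn u·cn v·dn v + sn v·cn u·dn u)/D = 0.5240953445773235/0.8143235025975806 = 0.643595994596166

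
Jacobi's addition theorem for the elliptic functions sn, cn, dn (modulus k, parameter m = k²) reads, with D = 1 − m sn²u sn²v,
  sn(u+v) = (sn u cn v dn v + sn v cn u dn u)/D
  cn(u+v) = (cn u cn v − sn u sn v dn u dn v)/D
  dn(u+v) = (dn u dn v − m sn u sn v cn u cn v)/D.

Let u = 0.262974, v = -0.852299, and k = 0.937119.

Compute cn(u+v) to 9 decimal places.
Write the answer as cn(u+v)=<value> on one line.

sn u = 0.2574248292272265, cn u = 0.9662983272764852, dn u = 0.9704660595831468
sn v = -0.6998132257551584, cn v = 0.714325870354812, dn v = 0.7549274883044493
m = k² = 0.878192020161
D = 1 − m·sn²u·sn²v = 0.9714993578653112
cn(u+v) = (cn u·cn v − sn u·sn v·dn u·dn v)/D = 0.8222349465060528/0.9714993578653112 = 0.8463566546382088

cn(u+v)=0.846356655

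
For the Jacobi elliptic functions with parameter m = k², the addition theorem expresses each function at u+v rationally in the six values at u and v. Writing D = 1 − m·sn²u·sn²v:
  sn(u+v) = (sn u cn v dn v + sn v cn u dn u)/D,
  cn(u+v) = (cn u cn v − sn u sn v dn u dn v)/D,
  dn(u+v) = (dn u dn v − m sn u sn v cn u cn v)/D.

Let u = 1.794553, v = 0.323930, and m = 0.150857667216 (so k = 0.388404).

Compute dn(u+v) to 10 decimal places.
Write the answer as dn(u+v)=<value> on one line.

dn(u+v)=0.9366857641

sn u = 0.9892866316603976, cn u = -0.1459861651596641, dn u = 0.9232320431053414
sn v = 0.3175017454003727, cn v = 0.9482576873760196, dn v = 0.9923670878680854
m = k² = 0.150857667216
D = 1 − m·sn²u·sn²v = 0.9851165400627094
dn(u+v) = (dn u·dn v − m·sn u·sn v·cn u·cn v)/D = 0.9227446390743039/0.9851165400627094 = 0.9366857641183904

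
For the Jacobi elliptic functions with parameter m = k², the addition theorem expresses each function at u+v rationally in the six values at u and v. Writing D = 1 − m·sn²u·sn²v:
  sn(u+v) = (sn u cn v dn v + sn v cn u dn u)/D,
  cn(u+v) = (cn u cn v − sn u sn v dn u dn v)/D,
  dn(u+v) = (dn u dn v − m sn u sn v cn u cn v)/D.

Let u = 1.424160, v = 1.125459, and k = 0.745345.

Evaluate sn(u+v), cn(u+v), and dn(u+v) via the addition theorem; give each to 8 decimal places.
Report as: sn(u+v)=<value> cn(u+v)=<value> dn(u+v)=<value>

sn u = 0.9470809468512518, cn u = 0.3209948287922039, dn u = 0.7083094649673372
sn v = 0.8539996763251043, cn v = 0.5202735365522805, dn v = 0.7712565737326055
m = k² = 0.555539169025
D = 1 − m·sn²u·sn²v = 0.6365837887637631
sn(u+v) = (sn u·cn v·dn v + sn v·cn u·dn u)/D = 0.5741983591107583/0.6365837887637631 = 0.9019996569907059
cn(u+v) = (cn u·cn v − sn u·sn v·dn u·dn v)/D = -0.2748366142116803/0.6365837887637631 = -0.4317367470909198
dn(u+v) = (dn u·dn v − m·sn u·sn v·cn u·cn v)/D = 0.4712489466336591/0.6365837887637631 = 0.7402779570444575

sn(u+v)=0.90199966 cn(u+v)=-0.43173675 dn(u+v)=0.74027796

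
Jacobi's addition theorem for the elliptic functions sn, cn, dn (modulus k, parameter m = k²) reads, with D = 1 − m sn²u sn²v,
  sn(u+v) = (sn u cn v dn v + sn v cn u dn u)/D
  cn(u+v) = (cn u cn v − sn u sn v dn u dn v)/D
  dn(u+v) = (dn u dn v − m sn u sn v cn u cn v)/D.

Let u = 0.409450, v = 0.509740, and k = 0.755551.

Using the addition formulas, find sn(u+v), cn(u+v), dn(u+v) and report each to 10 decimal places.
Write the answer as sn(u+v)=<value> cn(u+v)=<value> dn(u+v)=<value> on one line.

sn u = 0.3923274427586128, cn u = 0.9198256235061553, dn u = 0.9550566333212221
sn v = 0.477535257594253, cn v = 0.8786125868404062, dn v = 0.9326423444134897
m = k² = 0.570857313601
D = 1 − m·sn²u·sn²v = 0.9799628555689434
sn(u+v) = (sn u·cn v·dn v + sn v·cn u·dn u)/D = 0.7409932172816265/0.9799628555689434 = 0.7561441875788479
cn(u+v) = (cn u·cn v − sn u·sn v·dn u·dn v)/D = 0.6412926400930093/0.9799628555689434 = 0.6544050485675703
dn(u+v) = (dn u·dn v − m·sn u·sn v·cn u·cn v)/D = 0.8042922552843898/0.9799628555689434 = 0.82073749093014

sn(u+v)=0.7561441876 cn(u+v)=0.6544050486 dn(u+v)=0.8207374909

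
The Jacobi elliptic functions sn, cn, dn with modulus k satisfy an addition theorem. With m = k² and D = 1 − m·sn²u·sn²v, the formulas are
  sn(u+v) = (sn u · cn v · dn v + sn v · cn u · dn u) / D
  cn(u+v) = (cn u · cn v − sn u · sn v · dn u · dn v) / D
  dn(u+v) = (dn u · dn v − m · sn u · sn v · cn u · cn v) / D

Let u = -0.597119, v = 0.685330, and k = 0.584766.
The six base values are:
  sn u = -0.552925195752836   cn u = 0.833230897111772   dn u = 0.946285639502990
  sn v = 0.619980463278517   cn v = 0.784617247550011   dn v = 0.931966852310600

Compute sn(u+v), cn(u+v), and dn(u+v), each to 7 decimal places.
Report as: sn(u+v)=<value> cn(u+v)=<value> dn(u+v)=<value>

sn(u+v)=0.0880577 cn(u+v)=0.9961154 dn(u+v)=0.9986733

m = k² = 0.341951274756
D = 1 − m·sn²u·sn²v = 0.9598160156139702
sn(u+v) = (sn u·cn v·dn v + sn v·cn u·dn u)/D = 0.08451923513392572/0.9598160156139702 = 0.08805774623364759
cn(u+v) = (cn u·cn v − sn u·sn v·dn u·dn v)/D = 0.9560874869599818/0.9598160156139702 = 0.9961153714948136
dn(u+v) = (dn u·dn v − m·sn u·sn v·cn u·cn v)/D = 0.9585426722473571/0.9598160156139702 = 0.9986733464060833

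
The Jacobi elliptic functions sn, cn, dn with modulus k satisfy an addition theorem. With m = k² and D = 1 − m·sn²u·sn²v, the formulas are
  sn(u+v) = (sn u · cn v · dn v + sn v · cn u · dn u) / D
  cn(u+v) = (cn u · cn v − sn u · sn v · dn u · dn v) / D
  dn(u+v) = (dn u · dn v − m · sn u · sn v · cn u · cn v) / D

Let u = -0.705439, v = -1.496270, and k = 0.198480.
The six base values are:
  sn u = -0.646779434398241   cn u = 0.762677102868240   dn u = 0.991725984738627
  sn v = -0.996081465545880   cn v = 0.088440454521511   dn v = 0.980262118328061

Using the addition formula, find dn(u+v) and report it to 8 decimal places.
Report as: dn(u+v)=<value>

m = k² = 0.0393943104
D = 1 − m·sn²u·sn²v = 0.983649327298457
dn(u+v) = (dn u·dn v − m·sn u·sn v·cn u·cn v)/D = 0.9704395230916048/0.983649327298457 = 0.9865706163362789

dn(u+v)=0.98657062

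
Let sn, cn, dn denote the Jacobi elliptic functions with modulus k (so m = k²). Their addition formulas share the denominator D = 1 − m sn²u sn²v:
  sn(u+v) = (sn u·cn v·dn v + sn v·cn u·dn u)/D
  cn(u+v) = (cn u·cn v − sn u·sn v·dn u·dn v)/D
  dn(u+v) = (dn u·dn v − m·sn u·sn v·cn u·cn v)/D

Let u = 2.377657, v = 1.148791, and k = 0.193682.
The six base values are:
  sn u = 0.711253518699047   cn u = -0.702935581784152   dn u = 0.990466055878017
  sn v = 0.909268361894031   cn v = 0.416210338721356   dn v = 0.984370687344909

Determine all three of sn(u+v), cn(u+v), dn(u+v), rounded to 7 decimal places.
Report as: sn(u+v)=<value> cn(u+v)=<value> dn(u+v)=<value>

sn(u+v)=-0.3471050 cn(u+v)=-0.9378263 dn(u+v)=0.9977376

m = k² = 0.037512717124
D = 1 − m·sn²u·sn²v = 0.9843104120483416
sn(u+v) = (sn u·cn v·dn v + sn v·cn u·dn u)/D = -0.3416590912145507/0.9843104120483416 = -0.3471050260492125
cn(u+v) = (cn u·cn v − sn u·sn v·dn u·dn v)/D = -0.923112156055386/0.9843104120483416 = -0.9378262637031315
dn(u+v) = (dn u·dn v − m·sn u·sn v·cn u·cn v)/D = 0.9820835467194977/0.9843104120483416 = 0.9977376391618068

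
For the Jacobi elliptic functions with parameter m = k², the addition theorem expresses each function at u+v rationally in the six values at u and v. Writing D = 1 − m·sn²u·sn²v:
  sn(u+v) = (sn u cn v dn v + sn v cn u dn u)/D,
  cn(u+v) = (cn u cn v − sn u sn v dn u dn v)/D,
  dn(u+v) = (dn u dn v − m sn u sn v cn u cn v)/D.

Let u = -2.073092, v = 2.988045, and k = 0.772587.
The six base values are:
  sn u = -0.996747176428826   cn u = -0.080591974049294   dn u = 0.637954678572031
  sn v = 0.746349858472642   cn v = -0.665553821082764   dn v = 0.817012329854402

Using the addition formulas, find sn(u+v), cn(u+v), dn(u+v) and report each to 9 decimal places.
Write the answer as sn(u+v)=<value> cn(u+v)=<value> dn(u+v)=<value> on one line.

m = k² = 0.596890672569
D = 1 − m·sn²u·sn²v = 0.6696686972613619
sn(u+v) = (sn u·cn v·dn v + sn v·cn u·dn u)/D = 0.503624052491314/0.6696686972613619 = 0.7520495650325386
cn(u+v) = (cn u·cn v − sn u·sn v·dn u·dn v)/D = 0.4413830284956093/0.6696686972613619 = 0.659106555675461
dn(u+v) = (dn u·dn v − m·sn u·sn v·cn u·cn v)/D = 0.5450343965327208/0.6696686972613619 = 0.8138866259714121

sn(u+v)=0.752049565 cn(u+v)=0.659106556 dn(u+v)=0.813886626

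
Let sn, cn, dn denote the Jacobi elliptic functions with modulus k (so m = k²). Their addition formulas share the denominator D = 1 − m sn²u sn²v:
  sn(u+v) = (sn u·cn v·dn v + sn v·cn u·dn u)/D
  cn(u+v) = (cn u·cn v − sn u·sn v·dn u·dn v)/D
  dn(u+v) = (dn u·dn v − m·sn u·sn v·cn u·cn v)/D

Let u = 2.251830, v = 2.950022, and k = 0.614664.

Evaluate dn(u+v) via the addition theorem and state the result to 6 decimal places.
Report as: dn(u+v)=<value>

sn u = 0.9242612165210627, cn u = -0.3817606627653055, dn u = 0.8229525614382706
sn v = 0.5343249049163916, cn v = -0.8452791822741697, dn v = 0.9445282150232501
m = k² = 0.377811832896
D = 1 − m·sn²u·sn²v = 0.9078541353792258
dn(u+v) = (dn u·dn v − m·sn u·sn v·cn u·cn v)/D = 0.7170921323236838/0.9078541353792258 = 0.78987593312459

dn(u+v)=0.789876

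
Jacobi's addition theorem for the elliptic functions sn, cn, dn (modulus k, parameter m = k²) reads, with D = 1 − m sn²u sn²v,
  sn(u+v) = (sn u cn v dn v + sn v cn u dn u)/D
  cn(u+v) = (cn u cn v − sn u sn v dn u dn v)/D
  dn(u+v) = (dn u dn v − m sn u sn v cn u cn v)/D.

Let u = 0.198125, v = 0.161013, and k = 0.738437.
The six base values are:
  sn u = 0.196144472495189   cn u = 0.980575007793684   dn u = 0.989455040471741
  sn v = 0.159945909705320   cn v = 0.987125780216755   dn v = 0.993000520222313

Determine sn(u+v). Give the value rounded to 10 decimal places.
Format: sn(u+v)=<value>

m = k² = 0.545289202969
D = 1 − m·sn²u·sn²v = 0.9994633077512605
sn(u+v) = (sn u·cn v·dn v + sn v·cn u·dn u)/D = 0.3474491324666972/0.9994633077512605 = 0.3476357058554149

sn(u+v)=0.3476357059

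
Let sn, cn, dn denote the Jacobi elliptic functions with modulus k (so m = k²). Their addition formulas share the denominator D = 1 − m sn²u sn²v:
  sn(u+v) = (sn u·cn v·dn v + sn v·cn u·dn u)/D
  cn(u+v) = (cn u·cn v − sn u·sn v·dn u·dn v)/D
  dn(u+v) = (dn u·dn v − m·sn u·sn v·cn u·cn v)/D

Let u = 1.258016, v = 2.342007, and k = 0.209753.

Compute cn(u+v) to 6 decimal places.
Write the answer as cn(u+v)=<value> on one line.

cn(u+v)=-0.912084

sn u = 0.948160367122273, cn u = 0.3177922563854514, dn u = 0.9800239547298108
sn v = 0.7388169208204472, cn v = -0.6739061934048336, dn v = 0.9879193229759597
m = k² = 0.043996321009
D = 1 − m·sn²u·sn²v = 0.9784099511623361
cn(u+v) = (cn u·cn v − sn u·sn v·dn u·dn v)/D = -0.8923918678680665/0.9784099511623361 = -0.9120838016906089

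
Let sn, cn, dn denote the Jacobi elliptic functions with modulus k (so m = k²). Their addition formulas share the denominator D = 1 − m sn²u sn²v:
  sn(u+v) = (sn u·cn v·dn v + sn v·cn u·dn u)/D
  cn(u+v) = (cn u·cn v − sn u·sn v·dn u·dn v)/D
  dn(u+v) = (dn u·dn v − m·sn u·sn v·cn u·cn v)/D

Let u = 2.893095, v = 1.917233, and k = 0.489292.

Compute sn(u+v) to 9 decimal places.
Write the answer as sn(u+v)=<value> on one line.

sn u = 0.4467551860602304, cn u = -0.8946562489181468, dn u = 0.9758159547217719
sn v = 0.9785887026238411, cn v = -0.2058255355804703, dn v = 0.8779154849456828
m = k² = 0.239406661264
D = 1 − m·sn²u·sn²v = 0.9542410731478963
sn(u+v) = (sn u·cn v·dn v + sn v·cn u·dn u)/D = -0.9350548659145956/0.9542410731478963 = -0.9798937524560661

sn(u+v)=-0.979893752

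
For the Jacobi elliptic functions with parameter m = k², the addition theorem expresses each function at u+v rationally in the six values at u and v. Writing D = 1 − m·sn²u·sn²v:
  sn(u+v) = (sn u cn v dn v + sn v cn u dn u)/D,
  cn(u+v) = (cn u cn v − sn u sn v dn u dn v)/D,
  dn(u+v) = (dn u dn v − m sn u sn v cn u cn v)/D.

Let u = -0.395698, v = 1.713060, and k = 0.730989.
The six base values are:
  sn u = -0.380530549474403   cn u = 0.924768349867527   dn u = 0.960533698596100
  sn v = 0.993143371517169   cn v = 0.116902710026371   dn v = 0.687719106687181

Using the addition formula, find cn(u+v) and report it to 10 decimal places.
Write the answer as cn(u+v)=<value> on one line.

cn(u+v)=0.3873130462

m = k² = 0.534344918121
D = 1 − m·sn²u·sn²v = 0.9236824119275769
cn(u+v) = (cn u·cn v − sn u·sn v·dn u·dn v)/D = 0.3577542487140267/0.9236824119275769 = 0.3873130462313892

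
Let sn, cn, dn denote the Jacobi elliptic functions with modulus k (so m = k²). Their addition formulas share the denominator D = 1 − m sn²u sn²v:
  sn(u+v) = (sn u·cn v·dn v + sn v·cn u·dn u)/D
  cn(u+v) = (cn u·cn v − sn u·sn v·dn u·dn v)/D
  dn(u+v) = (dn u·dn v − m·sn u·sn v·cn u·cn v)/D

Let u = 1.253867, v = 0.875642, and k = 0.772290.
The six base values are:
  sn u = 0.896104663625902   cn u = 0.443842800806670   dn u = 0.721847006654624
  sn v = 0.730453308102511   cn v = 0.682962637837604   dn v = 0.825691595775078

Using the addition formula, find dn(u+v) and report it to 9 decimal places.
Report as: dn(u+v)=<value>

dn(u+v)=0.641650119

m = k² = 0.5964318441
D = 1 − m·sn²u·sn²v = 0.744457453389381
dn(u+v) = (dn u·dn v − m·sn u·sn v·cn u·cn v)/D = 0.4776812134484945/0.744457453389381 = 0.6416501188532639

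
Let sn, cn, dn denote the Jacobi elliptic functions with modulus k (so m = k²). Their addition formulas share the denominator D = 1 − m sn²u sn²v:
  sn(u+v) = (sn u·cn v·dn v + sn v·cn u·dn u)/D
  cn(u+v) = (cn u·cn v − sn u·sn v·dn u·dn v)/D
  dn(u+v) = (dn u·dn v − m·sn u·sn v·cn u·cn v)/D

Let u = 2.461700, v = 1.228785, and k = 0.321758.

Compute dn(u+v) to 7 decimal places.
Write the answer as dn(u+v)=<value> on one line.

dn(u+v)=0.9897101

sn u = 0.6884993587988868, cn u = -0.7252369495092771, dn u = 0.9751535165379864
sn v = 0.9338936807006997, cn v = 0.3575508259636657, dn v = 0.9537856700215208
m = k² = 0.103528210564
D = 1 − m·sn²u·sn²v = 0.9571983352331415
dn(u+v) = (dn u·dn v − m·sn u·sn v·cn u·cn v)/D = 0.9473489048296257/0.9571983352331415 = 0.9897101467470513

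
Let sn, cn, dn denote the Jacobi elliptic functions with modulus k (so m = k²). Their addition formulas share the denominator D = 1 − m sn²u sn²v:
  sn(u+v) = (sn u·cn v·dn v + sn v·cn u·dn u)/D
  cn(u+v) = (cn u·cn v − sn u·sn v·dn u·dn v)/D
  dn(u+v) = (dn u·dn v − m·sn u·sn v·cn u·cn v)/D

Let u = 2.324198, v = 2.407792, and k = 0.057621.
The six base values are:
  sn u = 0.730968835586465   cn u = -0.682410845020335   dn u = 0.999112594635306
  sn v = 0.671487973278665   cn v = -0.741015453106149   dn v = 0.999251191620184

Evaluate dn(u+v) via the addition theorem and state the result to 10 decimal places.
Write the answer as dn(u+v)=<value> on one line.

dn(u+v)=0.9983389375

m = k² = 0.003320179641
D = 1 − m·sn²u·sn²v = 0.999200099842366
dn(u+v) = (dn u·dn v − m·sn u·sn v·cn u·cn v)/D = 0.9975403660214148/0.999200099842366 = 0.9983389374948891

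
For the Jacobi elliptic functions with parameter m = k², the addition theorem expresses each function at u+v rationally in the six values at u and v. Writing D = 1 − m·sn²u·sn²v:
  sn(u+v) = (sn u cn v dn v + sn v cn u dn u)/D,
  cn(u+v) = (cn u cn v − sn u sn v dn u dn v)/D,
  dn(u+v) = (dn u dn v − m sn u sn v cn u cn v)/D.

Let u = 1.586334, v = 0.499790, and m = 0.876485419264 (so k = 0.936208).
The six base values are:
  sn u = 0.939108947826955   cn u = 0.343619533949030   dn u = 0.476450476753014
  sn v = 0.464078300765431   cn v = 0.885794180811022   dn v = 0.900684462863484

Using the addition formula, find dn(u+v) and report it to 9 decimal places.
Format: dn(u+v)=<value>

m = k² = 0.876485419264
D = 1 − m·sn²u·sn²v = 0.833521107752345
dn(u+v) = (dn u·dn v − m·sn u·sn v·cn u·cn v)/D = 0.3128628986784134/0.833521107752345 = 0.3753509008572952

dn(u+v)=0.375350901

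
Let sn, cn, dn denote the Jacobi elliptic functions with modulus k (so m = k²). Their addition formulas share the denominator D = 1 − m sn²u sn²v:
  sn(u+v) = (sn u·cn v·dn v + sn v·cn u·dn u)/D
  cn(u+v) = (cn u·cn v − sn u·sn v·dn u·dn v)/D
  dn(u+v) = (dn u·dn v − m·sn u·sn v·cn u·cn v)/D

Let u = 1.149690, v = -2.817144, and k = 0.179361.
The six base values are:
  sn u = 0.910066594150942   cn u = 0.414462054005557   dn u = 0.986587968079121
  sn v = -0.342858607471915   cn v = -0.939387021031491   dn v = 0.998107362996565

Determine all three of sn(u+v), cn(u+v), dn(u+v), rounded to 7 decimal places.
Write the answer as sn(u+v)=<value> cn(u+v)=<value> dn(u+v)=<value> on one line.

sn(u+v)=-0.9966042 cn(u+v)=-0.0823415 dn(u+v)=0.9838942

m = k² = 0.032170368321
D = 1 − m·sn²u·sn²v = 0.9968679225481182
sn(u+v) = (sn u·cn v·dn v + sn v·cn u·dn u)/D = -0.993482730161174/0.9968679225481182 = -0.9966041716155424
cn(u+v) = (cn u·cn v − sn u·sn v·dn u·dn v)/D = -0.08208361515491927/0.9968679225481182 = -0.08234151515789911
dn(u+v) = (dn u·dn v − m·sn u·sn v·cn u·cn v)/D = 0.9808125438617552/0.9968679225481182 = 0.9838941766274077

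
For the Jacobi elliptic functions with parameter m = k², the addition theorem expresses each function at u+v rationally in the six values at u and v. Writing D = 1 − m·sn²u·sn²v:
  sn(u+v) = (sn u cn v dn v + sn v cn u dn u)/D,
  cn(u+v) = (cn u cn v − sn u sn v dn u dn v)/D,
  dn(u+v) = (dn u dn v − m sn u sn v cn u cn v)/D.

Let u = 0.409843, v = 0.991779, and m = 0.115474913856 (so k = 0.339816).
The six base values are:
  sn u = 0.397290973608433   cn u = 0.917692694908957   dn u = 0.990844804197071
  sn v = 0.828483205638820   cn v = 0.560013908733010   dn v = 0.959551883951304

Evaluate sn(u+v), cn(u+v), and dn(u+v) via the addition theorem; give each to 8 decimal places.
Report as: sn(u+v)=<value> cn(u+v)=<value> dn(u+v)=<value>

m = k² = 0.115474913856
D = 1 − m·sn²u·sn²v = 0.9874895635424769
sn(u+v) = (sn u·cn v·dn v + sn v·cn u·dn u)/D = 0.9668215860569915/0.9874895635424769 = 0.9790701813482039
cn(u+v) = (cn u·cn v − sn u·sn v·dn u·dn v)/D = 0.2009767619391726/0.9874895635424769 = 0.2035229225291226
dn(u+v) = (dn u·dn v − m·sn u·sn v·cn u·cn v)/D = 0.9312336750902985/0.9874895635424769 = 0.94303140961777

sn(u+v)=0.97907018 cn(u+v)=0.20352292 dn(u+v)=0.94303141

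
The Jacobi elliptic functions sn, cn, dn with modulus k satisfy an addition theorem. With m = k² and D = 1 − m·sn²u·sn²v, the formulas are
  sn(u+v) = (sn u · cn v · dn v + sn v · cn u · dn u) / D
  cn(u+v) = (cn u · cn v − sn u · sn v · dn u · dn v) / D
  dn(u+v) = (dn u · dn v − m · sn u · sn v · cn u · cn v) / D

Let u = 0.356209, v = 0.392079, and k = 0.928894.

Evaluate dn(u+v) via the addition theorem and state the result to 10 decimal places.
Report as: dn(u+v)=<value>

dn(u+v)=0.8037420268

sn u = 0.3428068897445051, cn u = 0.9394058954167249, dn u = 0.9479459534790288
sn v = 0.3743748901867056, cn v = 0.9272774350741487, dn v = 0.9375855937774316
m = k² = 0.862844063236
D = 1 − m·sn²u·sn²v = 0.9857883395180697
dn(u+v) = (dn u·dn v − m·sn u·sn v·cn u·cn v)/D = 0.792319517983112/0.9857883395180697 = 0.8037420267828078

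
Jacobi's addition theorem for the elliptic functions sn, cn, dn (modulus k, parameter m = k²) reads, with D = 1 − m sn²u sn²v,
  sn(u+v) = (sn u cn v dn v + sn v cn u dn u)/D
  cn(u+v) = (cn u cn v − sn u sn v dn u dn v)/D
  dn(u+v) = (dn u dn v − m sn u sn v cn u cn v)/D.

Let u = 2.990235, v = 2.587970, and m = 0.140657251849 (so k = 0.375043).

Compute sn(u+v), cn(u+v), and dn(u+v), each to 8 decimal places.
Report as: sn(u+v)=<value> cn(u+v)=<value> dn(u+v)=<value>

sn(u+v)=-0.80090437 cn(u+v)=0.59879228 dn(u+v)=0.95382164

sn u = 0.2677581733805317, cn u = -0.9634861496606587, dn u = 0.9949450523418076
sn v = 0.6188348683036474, cn v = -0.7855211045997474, dn v = 0.9726943907920831
m = k² = 0.140657251849
D = 1 − m·sn²u·sn²v = 0.9961381344184077
sn(u+v) = (sn u·cn v·dn v + sn v·cn u·dn u)/D = -0.7978113841202495/0.9961381344184077 = -0.8009043691375687
cn(u+v) = (cn u·cn v − sn u·sn v·dn u·dn v)/D = 0.5964798221320797/0.9961381344184077 = 0.5987922774187665
dn(u+v) = (dn u·dn v − m·sn u·sn v·cn u·cn v)/D = 0.95013810544438/0.9961381344184077 = 0.953821636392944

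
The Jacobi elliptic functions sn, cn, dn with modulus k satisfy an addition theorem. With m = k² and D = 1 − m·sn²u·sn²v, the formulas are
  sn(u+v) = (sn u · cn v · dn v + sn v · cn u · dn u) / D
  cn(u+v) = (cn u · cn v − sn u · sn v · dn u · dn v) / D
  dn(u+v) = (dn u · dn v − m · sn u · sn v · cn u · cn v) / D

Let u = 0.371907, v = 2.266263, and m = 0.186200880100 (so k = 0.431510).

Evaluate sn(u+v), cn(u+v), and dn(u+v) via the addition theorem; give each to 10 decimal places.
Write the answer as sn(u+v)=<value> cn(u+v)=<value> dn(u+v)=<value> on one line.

sn(u+v)=0.6122346159 cn(u+v)=-0.7906761506 dn(u+v)=0.9644719260

sn u = 0.3619473009613451, cn u = 0.9321985578871046, dn u = 0.9877279968082317
sn v = 0.8474847611698216, cn v = -0.5308197241860276, dn v = 0.9307335083707479
m = k² = 0.1862008801
D = 1 − m·sn²u·sn²v = 0.9824799149590314
sn(u+v) = (sn u·cn v·dn v + sn v·cn u·dn u)/D = 0.6015082133862586/0.9824799149590314 = 0.612234615922241
cn(u+v) = (cn u·cn v − sn u·sn v·dn u·dn v)/D = -0.776823437163669/0.9824799149590314 = -0.7906761505613699
dn(u+v) = (dn u·dn v − m·sn u·sn v·cn u·cn v)/D = 0.9475742958298653/0.9824799149590314 = 0.9644719259928875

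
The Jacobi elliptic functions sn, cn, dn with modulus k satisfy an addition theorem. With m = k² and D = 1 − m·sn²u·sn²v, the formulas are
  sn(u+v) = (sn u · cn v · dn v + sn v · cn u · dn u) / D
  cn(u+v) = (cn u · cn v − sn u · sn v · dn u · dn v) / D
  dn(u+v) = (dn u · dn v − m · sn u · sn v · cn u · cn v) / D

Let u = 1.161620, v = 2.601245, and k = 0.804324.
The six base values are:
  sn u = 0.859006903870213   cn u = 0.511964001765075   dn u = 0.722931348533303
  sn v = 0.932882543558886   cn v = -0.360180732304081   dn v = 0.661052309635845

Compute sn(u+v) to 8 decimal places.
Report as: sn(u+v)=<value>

m = k² = 0.646937096976
D = 1 − m·sn²u·sn²v = 0.5845590555530981
sn(u+v) = (sn u·cn v·dn v + sn v·cn u·dn u)/D = 0.1407455726969456/0.5845590555530981 = 0.2407722048951494

sn(u+v)=0.24077220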